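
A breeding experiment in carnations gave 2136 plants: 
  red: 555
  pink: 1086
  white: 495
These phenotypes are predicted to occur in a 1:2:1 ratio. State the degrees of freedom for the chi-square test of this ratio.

A goodness-of-fit test with 3 phenotype classes has df = 3 − 1 = 2.

2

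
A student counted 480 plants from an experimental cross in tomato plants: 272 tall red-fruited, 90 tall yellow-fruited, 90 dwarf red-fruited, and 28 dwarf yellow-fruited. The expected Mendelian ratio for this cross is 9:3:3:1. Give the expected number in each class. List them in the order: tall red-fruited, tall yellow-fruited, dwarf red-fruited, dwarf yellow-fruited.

270, 90, 90, 30

Under the 9:3:3:1 hypothesis (Σ ratio = 16, N = 480):
  tall red-fruited: 480 × 9/16 = 270
  tall yellow-fruited: 480 × 3/16 = 90
  dwarf red-fruited: 480 × 3/16 = 90
  dwarf yellow-fruited: 480 × 1/16 = 30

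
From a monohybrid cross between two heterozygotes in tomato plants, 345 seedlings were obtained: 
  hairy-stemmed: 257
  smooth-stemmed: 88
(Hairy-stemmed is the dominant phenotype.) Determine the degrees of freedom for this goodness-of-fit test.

1

For a monohybrid cross between heterozygotes with complete dominance, the expected phenotypic ratio is 3:1.
A goodness-of-fit test with 2 phenotype classes has df = 2 − 1 = 1.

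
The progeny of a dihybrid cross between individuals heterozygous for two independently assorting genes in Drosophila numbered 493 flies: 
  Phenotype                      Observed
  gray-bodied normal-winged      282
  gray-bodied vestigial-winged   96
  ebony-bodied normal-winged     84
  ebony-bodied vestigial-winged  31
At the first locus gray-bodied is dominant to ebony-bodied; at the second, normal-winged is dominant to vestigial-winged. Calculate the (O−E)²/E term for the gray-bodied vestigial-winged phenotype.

0.137

A dihybrid F₂ with independent assortment and complete dominance at both loci gives a 9:3:3:1 phenotypic ratio.
Under the 9:3:3:1 hypothesis (Σ ratio = 16, N = 493):
  gray-bodied normal-winged: 493 × 9/16 = 277.3125
  gray-bodied vestigial-winged: 493 × 3/16 = 92.4375
  ebony-bodied normal-winged: 493 × 3/16 = 92.4375
  ebony-bodied vestigial-winged: 493 × 1/16 = 30.8125
Contribution of gray-bodied vestigial-winged: (96 − 92.4375)² / 92.4375 = 0.1373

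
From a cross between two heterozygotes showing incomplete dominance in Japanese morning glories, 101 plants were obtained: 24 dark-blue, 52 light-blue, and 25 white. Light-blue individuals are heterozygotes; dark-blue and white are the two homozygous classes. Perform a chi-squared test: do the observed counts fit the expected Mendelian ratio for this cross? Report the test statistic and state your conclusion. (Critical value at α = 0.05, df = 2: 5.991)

With incomplete dominance, a heterozygote × heterozygote cross gives a 1:2:1 phenotypic ratio.
The 1:2:1 ratio has 4 parts, so with N = 101 the expected counts are:
  dark-blue: 101 × 1/4 = 25.25
  light-blue: 101 × 2/4 = 50.5
  white: 101 × 1/4 = 25.25
χ² = Σ (O − E)² / E
  dark-blue: (24 − 25.25)² / 25.25 = 0.0619
  light-blue: (52 − 50.5)² / 50.5 = 0.0446
  white: (25 − 25.25)² / 25.25 = 0.0025
χ² = 0.0619 + 0.0446 + 0.0025 = 0.109
Degrees of freedom = 3 − 1 = 2; critical value at α = 0.05 is 5.991.
Since 0.109 < 5.991, we fail to reject the null hypothesis — the data are consistent with the 1:2:1 ratio.

0.109; consistent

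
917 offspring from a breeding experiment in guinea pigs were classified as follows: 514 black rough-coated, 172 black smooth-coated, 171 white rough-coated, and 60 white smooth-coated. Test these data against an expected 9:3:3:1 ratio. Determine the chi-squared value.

0.138

Under the 9:3:3:1 hypothesis (Σ ratio = 16, N = 917):
  black rough-coated: 917 × 9/16 = 515.8125
  black smooth-coated: 917 × 3/16 = 171.9375
  white rough-coated: 917 × 3/16 = 171.9375
  white smooth-coated: 917 × 1/16 = 57.3125
χ² = Σ (O − E)² / E
  black rough-coated: (514 − 515.8125)² / 515.8125 = 0.0064
  black smooth-coated: (172 − 171.9375)² / 171.9375 = 0.0000
  white rough-coated: (171 − 171.9375)² / 171.9375 = 0.0051
  white smooth-coated: (60 − 57.3125)² / 57.3125 = 0.1260
χ² = 0.0064 + 0.0000 + 0.0051 + 0.1260 = 0.1375 ≈ 0.138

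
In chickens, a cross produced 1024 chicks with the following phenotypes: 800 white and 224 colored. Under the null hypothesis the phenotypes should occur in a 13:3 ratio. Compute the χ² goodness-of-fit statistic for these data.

The 13:3 ratio has 16 parts, so with N = 1024 the expected counts are:
  white: 1024 × 13/16 = 832
  colored: 1024 × 3/16 = 192
χ² = Σ (O − E)² / E
  white: (800 − 832)² / 832 = 1.2308
  colored: (224 − 192)² / 192 = 5.3333
χ² = 1.2308 + 5.3333 = 6.5641 ≈ 6.564

6.564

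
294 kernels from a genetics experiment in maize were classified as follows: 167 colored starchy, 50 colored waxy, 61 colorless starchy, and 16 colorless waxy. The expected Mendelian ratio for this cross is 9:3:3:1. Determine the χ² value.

Expected counts for N = 294 under a 9:3:3:1 ratio (total parts = 16):
  colored starchy: 294 × 9/16 = 165.375
  colored waxy: 294 × 3/16 = 55.125
  colorless starchy: 294 × 3/16 = 55.125
  colorless waxy: 294 × 1/16 = 18.375
χ² = Σ (O − E)² / E
  colored starchy: (167 − 165.375)² / 165.375 = 0.0160
  colored waxy: (50 − 55.125)² / 55.125 = 0.4765
  colorless starchy: (61 − 55.125)² / 55.125 = 0.6261
  colorless waxy: (16 − 18.375)² / 18.375 = 0.3070
χ² = 0.0160 + 0.4765 + 0.6261 + 0.3070 = 1.4256 ≈ 1.426

1.426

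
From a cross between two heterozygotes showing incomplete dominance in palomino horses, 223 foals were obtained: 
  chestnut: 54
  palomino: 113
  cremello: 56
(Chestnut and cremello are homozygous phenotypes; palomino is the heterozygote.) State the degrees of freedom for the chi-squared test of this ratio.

2

With incomplete dominance, a heterozygote × heterozygote cross gives a 1:2:1 phenotypic ratio.
A goodness-of-fit test with 3 phenotype classes has df = 3 − 1 = 2.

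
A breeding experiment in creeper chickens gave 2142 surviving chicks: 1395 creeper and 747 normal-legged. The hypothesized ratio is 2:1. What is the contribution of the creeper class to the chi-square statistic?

0.763

Expected counts for N = 2142 under a 2:1 ratio (total parts = 3):
  creeper: 2142 × 2/3 = 1428
  normal-legged: 2142 × 1/3 = 714
Contribution of creeper: (1395 − 1428)² / 1428 = 0.7626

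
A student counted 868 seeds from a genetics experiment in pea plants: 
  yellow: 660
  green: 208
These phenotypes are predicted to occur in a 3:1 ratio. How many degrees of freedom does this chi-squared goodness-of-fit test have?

A goodness-of-fit test with 2 phenotype classes has df = 2 − 1 = 1.

1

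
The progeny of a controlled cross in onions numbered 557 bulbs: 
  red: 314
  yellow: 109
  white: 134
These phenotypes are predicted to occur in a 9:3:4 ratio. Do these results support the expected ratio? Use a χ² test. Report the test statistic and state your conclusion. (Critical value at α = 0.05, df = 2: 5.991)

0.399; consistent

The 9:3:4 ratio has 16 parts, so with N = 557 the expected counts are:
  red: 557 × 9/16 = 313.3125
  yellow: 557 × 3/16 = 104.4375
  white: 557 × 4/16 = 139.25
χ² = Σ (O − E)² / E
  red: (314 − 313.3125)² / 313.3125 = 0.0015
  yellow: (109 − 104.4375)² / 104.4375 = 0.1993
  white: (134 − 139.25)² / 139.25 = 0.1979
χ² = 0.0015 + 0.1993 + 0.1979 = 0.3987 ≈ 0.399
Degrees of freedom = 3 − 1 = 2; critical value at α = 0.05 is 5.991.
Since 0.399 < 5.991, we fail to reject the null hypothesis — the data are consistent with the 9:3:4 ratio.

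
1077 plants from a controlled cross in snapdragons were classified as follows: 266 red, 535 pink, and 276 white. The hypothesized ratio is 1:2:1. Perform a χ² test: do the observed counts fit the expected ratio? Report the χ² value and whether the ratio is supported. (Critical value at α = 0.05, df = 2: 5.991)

Under the 1:2:1 hypothesis (Σ ratio = 4, N = 1077):
  red: 1077 × 1/4 = 269.25
  pink: 1077 × 2/4 = 538.5
  white: 1077 × 1/4 = 269.25
χ² = Σ (O − E)² / E
  red: (266 − 269.25)² / 269.25 = 0.0392
  pink: (535 − 538.5)² / 538.5 = 0.0227
  white: (276 − 269.25)² / 269.25 = 0.1692
χ² = 0.0392 + 0.0227 + 0.1692 = 0.2311 ≈ 0.231
Degrees of freedom = 3 − 1 = 2; critical value at α = 0.05 is 5.991.
Since 0.231 < 5.991, we fail to reject the null hypothesis — the data are consistent with the 1:2:1 ratio.

0.231; consistent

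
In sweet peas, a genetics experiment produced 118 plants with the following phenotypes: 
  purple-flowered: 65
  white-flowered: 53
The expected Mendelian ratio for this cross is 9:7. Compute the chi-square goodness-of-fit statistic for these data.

0.065

Expected counts for N = 118 under a 9:7 ratio (total parts = 16):
  purple-flowered: 118 × 9/16 = 66.375
  white-flowered: 118 × 7/16 = 51.625
χ² = Σ (O − E)² / E
  purple-flowered: (65 − 66.375)² / 66.375 = 0.0285
  white-flowered: (53 − 51.625)² / 51.625 = 0.0366
χ² = 0.0285 + 0.0366 = 0.0651 ≈ 0.065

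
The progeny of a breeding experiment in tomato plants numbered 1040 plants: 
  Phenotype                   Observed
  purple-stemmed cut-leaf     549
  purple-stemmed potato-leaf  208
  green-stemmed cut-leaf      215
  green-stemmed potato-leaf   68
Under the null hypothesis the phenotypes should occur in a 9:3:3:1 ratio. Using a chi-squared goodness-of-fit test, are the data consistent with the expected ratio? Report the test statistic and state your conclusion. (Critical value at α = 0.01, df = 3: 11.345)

5.272; consistent

Under the 9:3:3:1 hypothesis (Σ ratio = 16, N = 1040):
  purple-stemmed cut-leaf: 1040 × 9/16 = 585
  purple-stemmed potato-leaf: 1040 × 3/16 = 195
  green-stemmed cut-leaf: 1040 × 3/16 = 195
  green-stemmed potato-leaf: 1040 × 1/16 = 65
χ² = Σ (O − E)² / E
  purple-stemmed cut-leaf: (549 − 585)² / 585 = 2.2154
  purple-stemmed potato-leaf: (208 − 195)² / 195 = 0.8667
  green-stemmed cut-leaf: (215 − 195)² / 195 = 2.0513
  green-stemmed potato-leaf: (68 − 65)² / 65 = 0.1385
χ² = 2.2154 + 0.8667 + 2.0513 + 0.1385 = 5.2719 ≈ 5.272
Degrees of freedom = 4 − 1 = 3; critical value at α = 0.01 is 11.345.
Since 5.272 < 11.345, we fail to reject the null hypothesis — the data are consistent with the 9:3:3:1 ratio.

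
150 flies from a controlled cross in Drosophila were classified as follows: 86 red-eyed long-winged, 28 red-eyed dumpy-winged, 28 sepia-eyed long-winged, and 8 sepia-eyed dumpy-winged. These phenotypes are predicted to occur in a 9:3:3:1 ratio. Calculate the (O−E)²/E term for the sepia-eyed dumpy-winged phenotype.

Under the 9:3:3:1 hypothesis (Σ ratio = 16, N = 150):
  red-eyed long-winged: 150 × 9/16 = 84.375
  red-eyed dumpy-winged: 150 × 3/16 = 28.125
  sepia-eyed long-winged: 150 × 3/16 = 28.125
  sepia-eyed dumpy-winged: 150 × 1/16 = 9.375
Contribution of sepia-eyed dumpy-winged: (8 − 9.375)² / 9.375 = 0.2017

0.202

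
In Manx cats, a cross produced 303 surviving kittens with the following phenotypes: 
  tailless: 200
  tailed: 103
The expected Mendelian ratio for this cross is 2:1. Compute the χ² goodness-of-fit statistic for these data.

Under the 2:1 hypothesis (Σ ratio = 3, N = 303):
  tailless: 303 × 2/3 = 202
  tailed: 303 × 1/3 = 101
χ² = Σ (O − E)² / E
  tailless: (200 − 202)² / 202 = 0.0198
  tailed: (103 − 101)² / 101 = 0.0396
χ² = 0.0198 + 0.0396 = 0.0594 ≈ 0.059

0.059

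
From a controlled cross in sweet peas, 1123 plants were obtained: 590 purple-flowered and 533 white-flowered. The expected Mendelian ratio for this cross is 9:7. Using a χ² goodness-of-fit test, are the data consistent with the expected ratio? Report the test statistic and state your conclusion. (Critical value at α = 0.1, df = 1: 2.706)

Under the 9:7 hypothesis (Σ ratio = 16, N = 1123):
  purple-flowered: 1123 × 9/16 = 631.6875
  white-flowered: 1123 × 7/16 = 491.3125
χ² = Σ (O − E)² / E
  purple-flowered: (590 − 631.6875)² / 631.6875 = 2.7511
  white-flowered: (533 − 491.3125)² / 491.3125 = 3.5372
χ² = 2.7511 + 3.5372 = 6.2883 ≈ 6.288
Degrees of freedom = 2 − 1 = 1; critical value at α = 0.1 is 2.706.
Since 6.288 > 2.706, we reject the null hypothesis — the data do not fit the 9:7 ratio.

6.288; not consistent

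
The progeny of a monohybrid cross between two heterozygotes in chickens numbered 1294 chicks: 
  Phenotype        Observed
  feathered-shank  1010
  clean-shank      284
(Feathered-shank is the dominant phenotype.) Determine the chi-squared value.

For a monohybrid cross between heterozygotes with complete dominance, the expected phenotypic ratio is 3:1.
The 3:1 ratio has 4 parts, so with N = 1294 the expected counts are:
  feathered-shank: 1294 × 3/4 = 970.5
  clean-shank: 1294 × 1/4 = 323.5
χ² = Σ (O − E)² / E
  feathered-shank: (1010 − 970.5)² / 970.5 = 1.6077
  clean-shank: (284 − 323.5)² / 323.5 = 4.8230
χ² = 1.6077 + 4.8230 = 6.4307 ≈ 6.431

6.431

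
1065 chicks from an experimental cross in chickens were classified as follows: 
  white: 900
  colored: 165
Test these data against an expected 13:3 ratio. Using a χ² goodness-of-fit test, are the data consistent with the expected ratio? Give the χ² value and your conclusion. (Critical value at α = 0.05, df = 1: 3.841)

7.416; not consistent

Total ratio parts = 16. Expected numbers out of 1065:
  white: 1065 × 13/16 = 865.3125
  colored: 1065 × 3/16 = 199.6875
χ² = Σ (O − E)² / E
  white: (900 − 865.3125)² / 865.3125 = 1.3905
  colored: (165 − 199.6875)² / 199.6875 = 6.0255
χ² = 1.3905 + 6.0255 = 7.416
Degrees of freedom = 2 − 1 = 1; critical value at α = 0.05 is 3.841.
Since 7.416 > 3.841, we reject the null hypothesis — the data do not fit the 13:3 ratio.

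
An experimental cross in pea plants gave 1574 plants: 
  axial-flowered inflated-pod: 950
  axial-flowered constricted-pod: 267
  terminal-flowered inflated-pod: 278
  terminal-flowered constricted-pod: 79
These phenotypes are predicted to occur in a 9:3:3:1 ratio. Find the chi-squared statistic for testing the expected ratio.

12.207

Total ratio parts = 16. Expected numbers out of 1574:
  axial-flowered inflated-pod: 1574 × 9/16 = 885.375
  axial-flowered constricted-pod: 1574 × 3/16 = 295.125
  terminal-flowered inflated-pod: 1574 × 3/16 = 295.125
  terminal-flowered constricted-pod: 1574 × 1/16 = 98.375
χ² = Σ (O − E)² / E
  axial-flowered inflated-pod: (950 − 885.375)² / 885.375 = 4.7171
  axial-flowered constricted-pod: (267 − 295.125)² / 295.125 = 2.6803
  terminal-flowered inflated-pod: (278 − 295.125)² / 295.125 = 0.9937
  terminal-flowered constricted-pod: (79 − 98.375)² / 98.375 = 3.8159
χ² = 4.7171 + 2.6803 + 0.9937 + 3.8159 = 12.207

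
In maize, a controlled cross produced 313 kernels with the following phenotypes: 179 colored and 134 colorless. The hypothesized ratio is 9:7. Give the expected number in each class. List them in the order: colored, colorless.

The 9:7 ratio has 16 parts, so with N = 313 the expected counts are:
  colored: 313 × 9/16 = 176.0625
  colorless: 313 × 7/16 = 136.9375

176.0625, 136.9375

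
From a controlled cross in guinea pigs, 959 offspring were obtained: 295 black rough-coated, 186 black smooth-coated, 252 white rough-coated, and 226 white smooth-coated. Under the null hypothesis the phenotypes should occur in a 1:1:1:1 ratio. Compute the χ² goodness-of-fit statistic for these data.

Under the 1:1:1:1 hypothesis (Σ ratio = 4, N = 959):
  black rough-coated: 959 × 1/4 = 239.75
  black smooth-coated: 959 × 1/4 = 239.75
  white rough-coated: 959 × 1/4 = 239.75
  white smooth-coated: 959 × 1/4 = 239.75
χ² = Σ (O − E)² / E
  black rough-coated: (295 − 239.75)² / 239.75 = 12.7323
  black smooth-coated: (186 − 239.75)² / 239.75 = 12.0503
  white rough-coated: (252 − 239.75)² / 239.75 = 0.6259
  white smooth-coated: (226 − 239.75)² / 239.75 = 0.7886
χ² = 12.7323 + 12.0503 + 0.6259 + 0.7886 = 26.1971 ≈ 26.197

26.197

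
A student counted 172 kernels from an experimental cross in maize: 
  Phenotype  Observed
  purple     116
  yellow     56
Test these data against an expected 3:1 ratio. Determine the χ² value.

5.240

Under the 3:1 hypothesis (Σ ratio = 4, N = 172):
  purple: 172 × 3/4 = 129
  yellow: 172 × 1/4 = 43
χ² = Σ (O − E)² / E
  purple: (116 − 129)² / 129 = 1.3101
  yellow: (56 − 43)² / 43 = 3.9302
χ² = 1.3101 + 3.9302 = 5.2403 ≈ 5.240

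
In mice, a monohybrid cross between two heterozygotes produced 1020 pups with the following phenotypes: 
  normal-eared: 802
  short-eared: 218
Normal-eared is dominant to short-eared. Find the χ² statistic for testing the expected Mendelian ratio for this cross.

For a monohybrid cross between heterozygotes with complete dominance, the expected phenotypic ratio is 3:1.
Under the 3:1 hypothesis (Σ ratio = 4, N = 1020):
  normal-eared: 1020 × 3/4 = 765
  short-eared: 1020 × 1/4 = 255
χ² = Σ (O − E)² / E
  normal-eared: (802 − 765)² / 765 = 1.7895
  short-eared: (218 − 255)² / 255 = 5.3686
χ² = 1.7895 + 5.3686 = 7.1581 ≈ 7.158

7.158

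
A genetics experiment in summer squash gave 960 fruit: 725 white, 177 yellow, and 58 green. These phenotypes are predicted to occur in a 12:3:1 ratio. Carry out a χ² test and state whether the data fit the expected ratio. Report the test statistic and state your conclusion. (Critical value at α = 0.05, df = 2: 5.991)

Under the 12:3:1 hypothesis (Σ ratio = 16, N = 960):
  white: 960 × 12/16 = 720
  yellow: 960 × 3/16 = 180
  green: 960 × 1/16 = 60
χ² = Σ (O − E)² / E
  white: (725 − 720)² / 720 = 0.0347
  yellow: (177 − 180)² / 180 = 0.0500
  green: (58 − 60)² / 60 = 0.0667
χ² = 0.0347 + 0.0500 + 0.0667 = 0.1514 ≈ 0.151
Degrees of freedom = 3 − 1 = 2; critical value at α = 0.05 is 5.991.
Since 0.151 < 5.991, we fail to reject the null hypothesis — the data are consistent with the 12:3:1 ratio.

0.151; consistent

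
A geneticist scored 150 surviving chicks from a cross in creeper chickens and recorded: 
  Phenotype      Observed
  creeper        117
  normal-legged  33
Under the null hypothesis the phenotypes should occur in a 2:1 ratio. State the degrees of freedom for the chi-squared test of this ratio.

1

A goodness-of-fit test with 2 phenotype classes has df = 2 − 1 = 1.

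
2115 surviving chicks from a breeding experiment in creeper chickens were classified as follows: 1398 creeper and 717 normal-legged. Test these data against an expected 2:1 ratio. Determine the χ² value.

0.306

Under the 2:1 hypothesis (Σ ratio = 3, N = 2115):
  creeper: 2115 × 2/3 = 1410
  normal-legged: 2115 × 1/3 = 705
χ² = Σ (O − E)² / E
  creeper: (1398 − 1410)² / 1410 = 0.1021
  normal-legged: (717 − 705)² / 705 = 0.2043
χ² = 0.1021 + 0.2043 = 0.3064 ≈ 0.306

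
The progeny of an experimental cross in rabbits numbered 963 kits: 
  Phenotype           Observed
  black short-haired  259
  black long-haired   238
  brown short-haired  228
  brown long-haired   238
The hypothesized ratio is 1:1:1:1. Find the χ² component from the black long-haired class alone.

0.031

Under the 1:1:1:1 hypothesis (Σ ratio = 4, N = 963):
  black short-haired: 963 × 1/4 = 240.75
  black long-haired: 963 × 1/4 = 240.75
  brown short-haired: 963 × 1/4 = 240.75
  brown long-haired: 963 × 1/4 = 240.75
Contribution of black long-haired: (238 − 240.75)² / 240.75 = 0.0314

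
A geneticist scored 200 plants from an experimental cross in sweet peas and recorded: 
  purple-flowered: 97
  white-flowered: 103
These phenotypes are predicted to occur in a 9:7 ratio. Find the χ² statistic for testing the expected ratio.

Under the 9:7 hypothesis (Σ ratio = 16, N = 200):
  purple-flowered: 200 × 9/16 = 112.5
  white-flowered: 200 × 7/16 = 87.5
χ² = Σ (O − E)² / E
  purple-flowered: (97 − 112.5)² / 112.5 = 2.1356
  white-flowered: (103 − 87.5)² / 87.5 = 2.7457
χ² = 2.1356 + 2.7457 = 4.8813 ≈ 4.881

4.881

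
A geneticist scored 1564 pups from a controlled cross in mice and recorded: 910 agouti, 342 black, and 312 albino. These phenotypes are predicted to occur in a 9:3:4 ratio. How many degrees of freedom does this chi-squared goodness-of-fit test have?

2

A goodness-of-fit test with 3 phenotype classes has df = 3 − 1 = 2.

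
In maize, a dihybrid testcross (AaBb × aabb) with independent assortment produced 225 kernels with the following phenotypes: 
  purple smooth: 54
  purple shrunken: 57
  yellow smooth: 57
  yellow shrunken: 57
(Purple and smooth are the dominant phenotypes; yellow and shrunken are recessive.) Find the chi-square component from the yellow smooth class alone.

0.010

A dihybrid testcross with independent assortment gives a 1:1:1:1 ratio.
The 1:1:1:1 ratio has 4 parts, so with N = 225 the expected counts are:
  purple smooth: 225 × 1/4 = 56.25
  purple shrunken: 225 × 1/4 = 56.25
  yellow smooth: 225 × 1/4 = 56.25
  yellow shrunken: 225 × 1/4 = 56.25
Contribution of yellow smooth: (57 − 56.25)² / 56.25 = 0.0100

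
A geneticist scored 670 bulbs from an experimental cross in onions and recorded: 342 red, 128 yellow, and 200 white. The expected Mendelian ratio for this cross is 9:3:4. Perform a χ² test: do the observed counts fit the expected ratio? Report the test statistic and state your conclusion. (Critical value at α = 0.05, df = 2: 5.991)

9.578; not consistent

Total ratio parts = 16. Expected numbers out of 670:
  red: 670 × 9/16 = 376.875
  yellow: 670 × 3/16 = 125.625
  white: 670 × 4/16 = 167.5
χ² = Σ (O − E)² / E
  red: (342 − 376.875)² / 376.875 = 3.2272
  yellow: (128 − 125.625)² / 125.625 = 0.0449
  white: (200 − 167.5)² / 167.5 = 6.3060
χ² = 3.2272 + 0.0449 + 6.3060 = 9.5781 ≈ 9.578
Degrees of freedom = 3 − 1 = 2; critical value at α = 0.05 is 5.991.
Since 9.578 > 5.991, we reject the null hypothesis — the data do not fit the 9:3:4 ratio.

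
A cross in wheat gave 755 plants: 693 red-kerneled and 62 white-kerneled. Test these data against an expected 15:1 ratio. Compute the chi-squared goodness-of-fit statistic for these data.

4.960

Total ratio parts = 16. Expected numbers out of 755:
  red-kerneled: 755 × 15/16 = 707.8125
  white-kerneled: 755 × 1/16 = 47.1875
χ² = Σ (O − E)² / E
  red-kerneled: (693 − 707.8125)² / 707.8125 = 0.3100
  white-kerneled: (62 − 47.1875)² / 47.1875 = 4.6498
χ² = 0.3100 + 4.6498 = 4.9598 ≈ 4.960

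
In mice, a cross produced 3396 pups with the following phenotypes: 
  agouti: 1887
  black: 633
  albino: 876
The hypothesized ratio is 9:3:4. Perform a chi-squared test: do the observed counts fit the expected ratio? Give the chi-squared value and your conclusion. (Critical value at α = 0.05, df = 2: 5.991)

Total ratio parts = 16. Expected numbers out of 3396:
  agouti: 3396 × 9/16 = 1910.25
  black: 3396 × 3/16 = 636.75
  albino: 3396 × 4/16 = 849
χ² = Σ (O − E)² / E
  agouti: (1887 − 1910.25)² / 1910.25 = 0.2830
  black: (633 − 636.75)² / 636.75 = 0.0221
  albino: (876 − 849)² / 849 = 0.8587
χ² = 0.2830 + 0.0221 + 0.8587 = 1.1638 ≈ 1.164
Degrees of freedom = 3 − 1 = 2; critical value at α = 0.05 is 5.991.
Since 1.164 < 5.991, we fail to reject the null hypothesis — the data are consistent with the 9:3:4 ratio.

1.164; consistent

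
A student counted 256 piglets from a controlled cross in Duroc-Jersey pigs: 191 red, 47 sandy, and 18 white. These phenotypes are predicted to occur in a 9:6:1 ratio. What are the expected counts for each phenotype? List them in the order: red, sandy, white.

Under the 9:6:1 hypothesis (Σ ratio = 16, N = 256):
  red: 256 × 9/16 = 144
  sandy: 256 × 6/16 = 96
  white: 256 × 1/16 = 16

144, 96, 16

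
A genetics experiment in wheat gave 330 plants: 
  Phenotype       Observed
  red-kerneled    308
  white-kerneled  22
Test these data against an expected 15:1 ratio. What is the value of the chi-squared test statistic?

0.098

Total ratio parts = 16. Expected numbers out of 330:
  red-kerneled: 330 × 15/16 = 309.375
  white-kerneled: 330 × 1/16 = 20.625
χ² = Σ (O − E)² / E
  red-kerneled: (308 − 309.375)² / 309.375 = 0.0061
  white-kerneled: (22 − 20.625)² / 20.625 = 0.0917
χ² = 0.0061 + 0.0917 = 0.0978 ≈ 0.098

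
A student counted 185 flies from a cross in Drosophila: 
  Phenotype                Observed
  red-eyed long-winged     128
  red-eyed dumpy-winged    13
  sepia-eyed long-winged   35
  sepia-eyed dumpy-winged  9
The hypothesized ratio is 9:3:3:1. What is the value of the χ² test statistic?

19.637

Total ratio parts = 16. Expected numbers out of 185:
  red-eyed long-winged: 185 × 9/16 = 104.0625
  red-eyed dumpy-winged: 185 × 3/16 = 34.6875
  sepia-eyed long-winged: 185 × 3/16 = 34.6875
  sepia-eyed dumpy-winged: 185 × 1/16 = 11.5625
χ² = Σ (O − E)² / E
  red-eyed long-winged: (128 − 104.0625)² / 104.0625 = 5.5063
  red-eyed dumpy-winged: (13 − 34.6875)² / 34.6875 = 13.5596
  sepia-eyed long-winged: (35 − 34.6875)² / 34.6875 = 0.0028
  sepia-eyed dumpy-winged: (9 − 11.5625)² / 11.5625 = 0.5679
χ² = 5.5063 + 13.5596 + 0.0028 + 0.5679 = 19.6366 ≈ 19.637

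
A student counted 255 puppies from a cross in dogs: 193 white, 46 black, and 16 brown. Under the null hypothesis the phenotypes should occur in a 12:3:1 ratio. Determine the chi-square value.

Expected counts for N = 255 under a 12:3:1 ratio (total parts = 16):
  white: 255 × 12/16 = 191.25
  black: 255 × 3/16 = 47.8125
  brown: 255 × 1/16 = 15.9375
χ² = Σ (O − E)² / E
  white: (193 − 191.25)² / 191.25 = 0.0160
  black: (46 − 47.8125)² / 47.8125 = 0.0687
  brown: (16 − 15.9375)² / 15.9375 = 0.0002
χ² = 0.0160 + 0.0687 + 0.0002 = 0.0849 ≈ 0.085

0.085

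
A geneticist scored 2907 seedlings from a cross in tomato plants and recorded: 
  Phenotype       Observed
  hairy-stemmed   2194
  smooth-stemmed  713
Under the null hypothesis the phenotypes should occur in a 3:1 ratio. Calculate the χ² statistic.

0.347

The 3:1 ratio has 4 parts, so with N = 2907 the expected counts are:
  hairy-stemmed: 2907 × 3/4 = 2180.25
  smooth-stemmed: 2907 × 1/4 = 726.75
χ² = Σ (O − E)² / E
  hairy-stemmed: (2194 − 2180.25)² / 2180.25 = 0.0867
  smooth-stemmed: (713 − 726.75)² / 726.75 = 0.2601
χ² = 0.0867 + 0.2601 = 0.3468 ≈ 0.347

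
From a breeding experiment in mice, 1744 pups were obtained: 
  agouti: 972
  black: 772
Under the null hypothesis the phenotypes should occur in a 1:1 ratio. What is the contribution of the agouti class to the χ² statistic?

The 1:1 ratio has 2 parts, so with N = 1744 the expected counts are:
  agouti: 1744 × 1/2 = 872
  black: 1744 × 1/2 = 872
Contribution of agouti: (972 − 872)² / 872 = 11.4679

11.468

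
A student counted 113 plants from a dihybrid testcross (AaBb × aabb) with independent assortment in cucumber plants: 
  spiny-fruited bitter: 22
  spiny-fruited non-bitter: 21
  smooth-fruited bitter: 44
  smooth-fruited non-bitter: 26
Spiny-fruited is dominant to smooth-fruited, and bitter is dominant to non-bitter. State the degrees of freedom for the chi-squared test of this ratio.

3

A dihybrid testcross with independent assortment gives a 1:1:1:1 ratio.
A goodness-of-fit test with 4 phenotype classes has df = 4 − 1 = 3.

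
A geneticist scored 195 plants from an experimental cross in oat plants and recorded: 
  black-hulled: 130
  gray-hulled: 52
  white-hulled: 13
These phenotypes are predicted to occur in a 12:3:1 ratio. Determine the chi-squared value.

Expected counts for N = 195 under a 12:3:1 ratio (total parts = 16):
  black-hulled: 195 × 12/16 = 146.25
  gray-hulled: 195 × 3/16 = 36.5625
  white-hulled: 195 × 1/16 = 12.1875
χ² = Σ (O − E)² / E
  black-hulled: (130 − 146.25)² / 146.25 = 1.8056
  gray-hulled: (52 − 36.5625)² / 36.5625 = 6.5181
  white-hulled: (13 − 12.1875)² / 12.1875 = 0.0542
χ² = 1.8056 + 6.5181 + 0.0542 = 8.3779 ≈ 8.378

8.378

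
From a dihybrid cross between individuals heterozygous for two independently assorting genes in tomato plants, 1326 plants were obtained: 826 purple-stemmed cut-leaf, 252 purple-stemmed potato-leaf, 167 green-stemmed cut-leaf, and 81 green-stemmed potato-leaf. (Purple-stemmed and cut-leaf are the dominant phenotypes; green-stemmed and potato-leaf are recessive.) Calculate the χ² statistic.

A dihybrid F₂ with independent assortment and complete dominance at both loci gives a 9:3:3:1 phenotypic ratio.
Total ratio parts = 16. Expected numbers out of 1326:
  purple-stemmed cut-leaf: 1326 × 9/16 = 745.875
  purple-stemmed potato-leaf: 1326 × 3/16 = 248.625
  green-stemmed cut-leaf: 1326 × 3/16 = 248.625
  green-stemmed potato-leaf: 1326 × 1/16 = 82.875
χ² = Σ (O − E)² / E
  purple-stemmed cut-leaf: (826 − 745.875)² / 745.875 = 8.6074
  purple-stemmed potato-leaf: (252 − 248.625)² / 248.625 = 0.0458
  green-stemmed cut-leaf: (167 − 248.625)² / 248.625 = 26.7980
  green-stemmed potato-leaf: (81 − 82.875)² / 82.875 = 0.0424
χ² = 8.6074 + 0.0458 + 26.7980 + 0.0424 = 35.4936 ≈ 35.494

35.494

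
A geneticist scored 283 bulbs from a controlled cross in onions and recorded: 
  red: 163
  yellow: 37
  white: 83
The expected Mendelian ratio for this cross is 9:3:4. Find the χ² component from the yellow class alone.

4.862

Under the 9:3:4 hypothesis (Σ ratio = 16, N = 283):
  red: 283 × 9/16 = 159.1875
  yellow: 283 × 3/16 = 53.0625
  white: 283 × 4/16 = 70.75
Contribution of yellow: (37 − 53.0625)² / 53.0625 = 4.8623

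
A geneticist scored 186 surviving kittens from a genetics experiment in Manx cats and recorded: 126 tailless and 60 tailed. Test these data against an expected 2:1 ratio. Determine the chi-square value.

Under the 2:1 hypothesis (Σ ratio = 3, N = 186):
  tailless: 186 × 2/3 = 124
  tailed: 186 × 1/3 = 62
χ² = Σ (O − E)² / E
  tailless: (126 − 124)² / 124 = 0.0323
  tailed: (60 − 62)² / 62 = 0.0645
χ² = 0.0323 + 0.0645 = 0.0968 ≈ 0.097

0.097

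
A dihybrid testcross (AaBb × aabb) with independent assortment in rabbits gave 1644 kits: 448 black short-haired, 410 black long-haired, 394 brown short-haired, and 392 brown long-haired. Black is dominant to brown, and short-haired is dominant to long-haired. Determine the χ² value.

4.915

A dihybrid testcross with independent assortment gives a 1:1:1:1 ratio.
The 1:1:1:1 ratio has 4 parts, so with N = 1644 the expected counts are:
  black short-haired: 1644 × 1/4 = 411
  black long-haired: 1644 × 1/4 = 411
  brown short-haired: 1644 × 1/4 = 411
  brown long-haired: 1644 × 1/4 = 411
χ² = Σ (O − E)² / E
  black short-haired: (448 − 411)² / 411 = 3.3309
  black long-haired: (410 − 411)² / 411 = 0.0024
  brown short-haired: (394 − 411)² / 411 = 0.7032
  brown long-haired: (392 − 411)² / 411 = 0.8783
χ² = 3.3309 + 0.0024 + 0.7032 + 0.8783 = 4.9148 ≈ 4.915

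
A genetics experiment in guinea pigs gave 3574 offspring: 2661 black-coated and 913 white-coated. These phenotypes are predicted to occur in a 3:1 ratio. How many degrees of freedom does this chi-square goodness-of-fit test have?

1

A goodness-of-fit test with 2 phenotype classes has df = 2 − 1 = 1.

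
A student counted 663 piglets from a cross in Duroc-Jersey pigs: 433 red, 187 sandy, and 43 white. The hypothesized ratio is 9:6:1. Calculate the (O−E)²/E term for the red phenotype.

The 9:6:1 ratio has 16 parts, so with N = 663 the expected counts are:
  red: 663 × 9/16 = 372.9375
  sandy: 663 × 6/16 = 248.625
  white: 663 × 1/16 = 41.4375
Contribution of red: (433 − 372.9375)² / 372.9375 = 9.6732

9.673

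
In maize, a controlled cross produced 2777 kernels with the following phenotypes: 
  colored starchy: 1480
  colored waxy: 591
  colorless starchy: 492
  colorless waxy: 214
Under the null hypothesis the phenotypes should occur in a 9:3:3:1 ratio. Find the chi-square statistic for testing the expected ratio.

24.808

The 9:3:3:1 ratio has 16 parts, so with N = 2777 the expected counts are:
  colored starchy: 2777 × 9/16 = 1562.0625
  colored waxy: 2777 × 3/16 = 520.6875
  colorless starchy: 2777 × 3/16 = 520.6875
  colorless waxy: 2777 × 1/16 = 173.5625
χ² = Σ (O − E)² / E
  colored starchy: (1480 − 1562.0625)² / 1562.0625 = 4.3111
  colored waxy: (591 − 520.6875)² / 520.6875 = 9.4948
  colorless starchy: (492 − 520.6875)² / 520.6875 = 1.5806
  colorless waxy: (214 − 173.5625)² / 173.5625 = 9.4213
χ² = 4.3111 + 9.4948 + 1.5806 + 9.4213 = 24.8078 ≈ 24.808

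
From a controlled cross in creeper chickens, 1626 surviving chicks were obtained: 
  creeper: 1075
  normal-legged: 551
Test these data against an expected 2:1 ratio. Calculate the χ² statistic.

0.224

Total ratio parts = 3. Expected numbers out of 1626:
  creeper: 1626 × 2/3 = 1084
  normal-legged: 1626 × 1/3 = 542
χ² = Σ (O − E)² / E
  creeper: (1075 − 1084)² / 1084 = 0.0747
  normal-legged: (551 − 542)² / 542 = 0.1494
χ² = 0.0747 + 0.1494 = 0.2241 ≈ 0.224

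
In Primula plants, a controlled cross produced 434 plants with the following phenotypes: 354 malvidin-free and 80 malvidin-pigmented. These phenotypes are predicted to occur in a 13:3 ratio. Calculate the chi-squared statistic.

0.029

Total ratio parts = 16. Expected numbers out of 434:
  malvidin-free: 434 × 13/16 = 352.625
  malvidin-pigmented: 434 × 3/16 = 81.375
χ² = Σ (O − E)² / E
  malvidin-free: (354 − 352.625)² / 352.625 = 0.0054
  malvidin-pigmented: (80 − 81.375)² / 81.375 = 0.0232
χ² = 0.0054 + 0.0232 = 0.0286 ≈ 0.029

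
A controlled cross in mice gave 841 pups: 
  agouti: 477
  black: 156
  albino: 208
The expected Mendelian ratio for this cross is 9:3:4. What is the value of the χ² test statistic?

0.075

Under the 9:3:4 hypothesis (Σ ratio = 16, N = 841):
  agouti: 841 × 9/16 = 473.0625
  black: 841 × 3/16 = 157.6875
  albino: 841 × 4/16 = 210.25
χ² = Σ (O − E)² / E
  agouti: (477 − 473.0625)² / 473.0625 = 0.0328
  black: (156 − 157.6875)² / 157.6875 = 0.0181
  albino: (208 − 210.25)² / 210.25 = 0.0241
χ² = 0.0328 + 0.0181 + 0.0241 = 0.075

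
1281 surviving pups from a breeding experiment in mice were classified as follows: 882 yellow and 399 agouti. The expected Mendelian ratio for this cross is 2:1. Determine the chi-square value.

2.754

Expected counts for N = 1281 under a 2:1 ratio (total parts = 3):
  yellow: 1281 × 2/3 = 854
  agouti: 1281 × 1/3 = 427
χ² = Σ (O − E)² / E
  yellow: (882 − 854)² / 854 = 0.9180
  agouti: (399 − 427)² / 427 = 1.8361
χ² = 0.9180 + 1.8361 = 2.7541 ≈ 2.754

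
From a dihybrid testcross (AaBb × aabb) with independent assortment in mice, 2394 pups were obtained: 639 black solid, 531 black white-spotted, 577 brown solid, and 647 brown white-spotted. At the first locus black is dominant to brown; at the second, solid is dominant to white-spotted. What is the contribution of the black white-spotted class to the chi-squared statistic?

A dihybrid testcross with independent assortment gives a 1:1:1:1 ratio.
Total ratio parts = 4. Expected numbers out of 2394:
  black solid: 2394 × 1/4 = 598.5
  black white-spotted: 2394 × 1/4 = 598.5
  brown solid: 2394 × 1/4 = 598.5
  brown white-spotted: 2394 × 1/4 = 598.5
Contribution of black white-spotted: (531 − 598.5)² / 598.5 = 7.6128

7.613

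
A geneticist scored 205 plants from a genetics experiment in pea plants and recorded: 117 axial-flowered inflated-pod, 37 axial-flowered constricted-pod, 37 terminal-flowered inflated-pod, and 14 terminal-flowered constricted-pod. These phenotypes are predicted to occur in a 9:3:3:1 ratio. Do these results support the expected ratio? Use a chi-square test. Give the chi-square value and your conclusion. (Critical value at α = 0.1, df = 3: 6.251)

0.242; consistent

Total ratio parts = 16. Expected numbers out of 205:
  axial-flowered inflated-pod: 205 × 9/16 = 115.3125
  axial-flowered constricted-pod: 205 × 3/16 = 38.4375
  terminal-flowered inflated-pod: 205 × 3/16 = 38.4375
  terminal-flowered constricted-pod: 205 × 1/16 = 12.8125
χ² = Σ (O − E)² / E
  axial-flowered inflated-pod: (117 − 115.3125)² / 115.3125 = 0.0247
  axial-flowered constricted-pod: (37 − 38.4375)² / 38.4375 = 0.0538
  terminal-flowered inflated-pod: (37 − 38.4375)² / 38.4375 = 0.0538
  terminal-flowered constricted-pod: (14 − 12.8125)² / 12.8125 = 0.1101
χ² = 0.0247 + 0.0538 + 0.0538 + 0.1101 = 0.2424 ≈ 0.242
Degrees of freedom = 4 − 1 = 3; critical value at α = 0.1 is 6.251.
Since 0.242 < 6.251, we fail to reject the null hypothesis — the data are consistent with the 9:3:3:1 ratio.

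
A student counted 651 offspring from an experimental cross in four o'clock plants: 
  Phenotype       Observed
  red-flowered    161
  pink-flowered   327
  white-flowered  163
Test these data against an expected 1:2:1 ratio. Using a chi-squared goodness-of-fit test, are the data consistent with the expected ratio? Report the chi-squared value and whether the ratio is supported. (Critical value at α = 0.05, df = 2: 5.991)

0.026; consistent

Total ratio parts = 4. Expected numbers out of 651:
  red-flowered: 651 × 1/4 = 162.75
  pink-flowered: 651 × 2/4 = 325.5
  white-flowered: 651 × 1/4 = 162.75
χ² = Σ (O − E)² / E
  red-flowered: (161 − 162.75)² / 162.75 = 0.0188
  pink-flowered: (327 − 325.5)² / 325.5 = 0.0069
  white-flowered: (163 − 162.75)² / 162.75 = 0.0004
χ² = 0.0188 + 0.0069 + 0.0004 = 0.0261 ≈ 0.026
Degrees of freedom = 3 − 1 = 2; critical value at α = 0.05 is 5.991.
Since 0.026 < 5.991, we fail to reject the null hypothesis — the data are consistent with the 1:2:1 ratio.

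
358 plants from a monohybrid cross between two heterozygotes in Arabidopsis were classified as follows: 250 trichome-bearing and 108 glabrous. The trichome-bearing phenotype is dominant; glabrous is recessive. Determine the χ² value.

5.099

For a monohybrid cross between heterozygotes with complete dominance, the expected phenotypic ratio is 3:1.
Total ratio parts = 4. Expected numbers out of 358:
  trichome-bearing: 358 × 3/4 = 268.5
  glabrous: 358 × 1/4 = 89.5
χ² = Σ (O − E)² / E
  trichome-bearing: (250 − 268.5)² / 268.5 = 1.2747
  glabrous: (108 − 89.5)² / 89.5 = 3.8240
χ² = 1.2747 + 3.8240 = 5.0987 ≈ 5.099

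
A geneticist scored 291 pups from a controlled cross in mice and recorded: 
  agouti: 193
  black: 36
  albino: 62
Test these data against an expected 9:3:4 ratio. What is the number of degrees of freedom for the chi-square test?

A goodness-of-fit test with 3 phenotype classes has df = 3 − 1 = 2.

2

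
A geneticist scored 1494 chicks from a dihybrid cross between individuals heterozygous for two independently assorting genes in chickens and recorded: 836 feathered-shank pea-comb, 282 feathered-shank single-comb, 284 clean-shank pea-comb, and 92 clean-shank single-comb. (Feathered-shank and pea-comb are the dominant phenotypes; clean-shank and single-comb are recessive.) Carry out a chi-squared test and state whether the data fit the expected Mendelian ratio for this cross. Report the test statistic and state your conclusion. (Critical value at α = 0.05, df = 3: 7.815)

A dihybrid F₂ with independent assortment and complete dominance at both loci gives a 9:3:3:1 phenotypic ratio.
Total ratio parts = 16. Expected numbers out of 1494:
  feathered-shank pea-comb: 1494 × 9/16 = 840.375
  feathered-shank single-comb: 1494 × 3/16 = 280.125
  clean-shank pea-comb: 1494 × 3/16 = 280.125
  clean-shank single-comb: 1494 × 1/16 = 93.375
χ² = Σ (O − E)² / E
  feathered-shank pea-comb: (836 − 840.375)² / 840.375 = 0.0228
  feathered-shank single-comb: (282 − 280.125)² / 280.125 = 0.0126
  clean-shank pea-comb: (284 − 280.125)² / 280.125 = 0.0536
  clean-shank single-comb: (92 − 93.375)² / 93.375 = 0.0202
χ² = 0.0228 + 0.0126 + 0.0536 + 0.0202 = 0.1092 ≈ 0.109
Degrees of freedom = 4 − 1 = 3; critical value at α = 0.05 is 7.815.
Since 0.109 < 7.815, we fail to reject the null hypothesis — the data are consistent with the 9:3:3:1 ratio.

0.109; consistent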